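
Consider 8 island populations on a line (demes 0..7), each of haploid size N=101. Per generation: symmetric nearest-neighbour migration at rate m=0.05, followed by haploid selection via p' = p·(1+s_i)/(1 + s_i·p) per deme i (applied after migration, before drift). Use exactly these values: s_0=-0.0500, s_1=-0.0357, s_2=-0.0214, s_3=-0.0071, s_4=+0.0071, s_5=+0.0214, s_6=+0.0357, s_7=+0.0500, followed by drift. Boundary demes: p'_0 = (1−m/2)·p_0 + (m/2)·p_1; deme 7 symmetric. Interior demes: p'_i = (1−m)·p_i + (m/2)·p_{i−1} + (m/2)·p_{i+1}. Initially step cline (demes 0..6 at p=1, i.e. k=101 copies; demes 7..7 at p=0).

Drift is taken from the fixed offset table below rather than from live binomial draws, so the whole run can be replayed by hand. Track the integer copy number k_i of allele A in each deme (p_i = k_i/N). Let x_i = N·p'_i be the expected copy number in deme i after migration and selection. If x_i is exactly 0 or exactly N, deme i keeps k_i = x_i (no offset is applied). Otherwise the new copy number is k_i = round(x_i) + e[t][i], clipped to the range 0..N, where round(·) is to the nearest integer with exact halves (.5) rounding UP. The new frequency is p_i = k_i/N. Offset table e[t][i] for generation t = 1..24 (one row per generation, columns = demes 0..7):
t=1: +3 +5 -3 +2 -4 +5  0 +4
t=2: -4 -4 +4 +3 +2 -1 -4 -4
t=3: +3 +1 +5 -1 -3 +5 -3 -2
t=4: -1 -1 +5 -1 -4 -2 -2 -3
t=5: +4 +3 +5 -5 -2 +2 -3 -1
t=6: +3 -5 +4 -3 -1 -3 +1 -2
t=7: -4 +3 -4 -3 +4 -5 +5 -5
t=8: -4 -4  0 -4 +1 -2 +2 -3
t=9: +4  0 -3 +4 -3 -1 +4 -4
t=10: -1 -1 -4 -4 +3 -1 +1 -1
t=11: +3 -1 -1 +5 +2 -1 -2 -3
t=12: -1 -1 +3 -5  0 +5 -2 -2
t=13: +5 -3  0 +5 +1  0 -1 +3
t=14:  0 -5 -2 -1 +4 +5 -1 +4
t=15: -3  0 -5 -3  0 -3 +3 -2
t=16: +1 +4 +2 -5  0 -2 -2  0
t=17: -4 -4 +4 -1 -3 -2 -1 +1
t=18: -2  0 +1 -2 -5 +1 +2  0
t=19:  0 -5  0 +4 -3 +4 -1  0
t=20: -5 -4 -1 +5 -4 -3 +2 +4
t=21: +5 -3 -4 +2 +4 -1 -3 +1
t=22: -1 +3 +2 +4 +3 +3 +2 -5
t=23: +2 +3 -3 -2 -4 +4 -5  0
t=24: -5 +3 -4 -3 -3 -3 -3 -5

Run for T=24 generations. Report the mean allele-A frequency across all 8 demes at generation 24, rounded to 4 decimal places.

t=0: k=[101 101 101 101 101 101 101 0]
t=1: x=[101.0000 101.0000 101.0000 101.0000 101.0000 101.0000 98.5599 2.6479] k=[101 101 101 101 101 101 99 7]
t=2: x=[101.0000 101.0000 101.0000 101.0000 101.0000 100.9510 96.8905 9.7202] k=[101 101 101 101 101 100 93 6]
t=3: x=[101.0000 101.0000 101.0000 101.0000 100.9752 99.8738 91.3116 8.5492] k=[101 101 101 101 98 101 88 7]
t=4: x=[101.0000 101.0000 101.0000 100.9245 98.1695 100.6083 86.7351 9.4341] k=[101 101 101 100 94 99 85 6]
t=5: x=[101.0000 101.0000 100.9745 99.8670 94.3193 98.5756 83.8795 8.3408] k=[101 101 101 95 92 101 81 7]
t=6: x=[101.0000 101.0000 100.8467 95.0351 92.3561 100.2901 80.2346 9.2520] k=[101 101 101 92 91 97 81 7]
t=7: x=[101.0000 101.0000 100.7701 92.1426 91.2376 96.5411 80.1366 9.2520] k=[101 101 97 89 95 92 85 4]
t=8: x=[101.0000 100.8963 96.8141 89.2764 94.8162 92.0738 83.6596 6.3074] k=[101 97 97 85 96 90 86 3]
t=9: x=[100.8947 96.9614 96.6101 85.4816 95.6112 90.2550 84.5146 5.3154] k=[101 97 94 89 93 89 89 1]
t=10: x=[100.8947 96.8838 93.8068 89.1507 92.8531 89.3205 87.2227 3.3547] k=[100 96 90 85 96 88 88 2]
t=11: x=[99.8428 95.7727 89.8116 85.3058 95.5615 88.4348 86.2962 4.3486] k=[101 95 89 90 98 87 84 1]
t=12: x=[100.8421 94.7915 88.9473 90.1059 97.5487 87.4503 82.5352 3.2238] k=[100 94 92 85 98 92 81 1]
t=13: x=[99.7902 93.8626 91.6938 85.4063 97.5487 92.0492 79.8672 3.1453] k=[101 91 92 90 99 92 79 6]
t=14: x=[100.7369 90.9508 91.7447 90.2065 98.6165 92.0247 78.1266 8.1845] k=[101 86 90 89 101 97 77 12]
t=15: x=[100.6053 86.0170 89.6590 89.2512 100.6028 96.6883 76.5312 14.2104] k=[98 86 85 86 101 94 80 12]
t=16: x=[97.5323 85.8118 84.7573 86.2605 100.4539 93.9649 79.2545 14.2881] k=[99 90 87 81 100 92 77 14]
t=17: x=[98.6606 89.7929 86.6609 81.5132 99.3366 92.0001 76.4576 16.2286] k=[95 86 91 81 96 90 75 17]
t=18: x=[94.4686 85.8888 90.4219 81.5132 95.5118 89.9845 74.6145 19.1972] k=[92 86 91 80 91 91 77 19]
t=19: x=[91.4141 85.8118 90.3964 80.4335 90.7901 90.8450 76.5558 21.2573] k=[91 81 90 84 88 95 76 21]
t=20: x=[90.2679 80.8960 89.4048 84.1502 88.1545 94.4803 75.7697 23.2364] k=[85 77 88 89 84 91 78 27]
t=21: x=[84.0901 76.8126 87.4990 88.7736 84.3984 90.6976 77.6850 29.2789] k=[89 74 83 91 88 90 75 30]
t=22: x=[88.0571 73.8850 82.6524 90.6590 88.2043 89.7878 74.9341 32.1853] k=[87 77 85 95 91 93 77 27]
t=23: x=[86.1106 76.7872 84.7573 94.6075 91.2127 92.7125 76.8013 29.2534] k=[88 80 82 93 87 97 72 29]
t=24: x=[87.2002 79.6442 81.8921 92.5198 87.4830 96.2223 72.2764 31.1155] k=[82 83 78 90 84 93 69 26]

0.7488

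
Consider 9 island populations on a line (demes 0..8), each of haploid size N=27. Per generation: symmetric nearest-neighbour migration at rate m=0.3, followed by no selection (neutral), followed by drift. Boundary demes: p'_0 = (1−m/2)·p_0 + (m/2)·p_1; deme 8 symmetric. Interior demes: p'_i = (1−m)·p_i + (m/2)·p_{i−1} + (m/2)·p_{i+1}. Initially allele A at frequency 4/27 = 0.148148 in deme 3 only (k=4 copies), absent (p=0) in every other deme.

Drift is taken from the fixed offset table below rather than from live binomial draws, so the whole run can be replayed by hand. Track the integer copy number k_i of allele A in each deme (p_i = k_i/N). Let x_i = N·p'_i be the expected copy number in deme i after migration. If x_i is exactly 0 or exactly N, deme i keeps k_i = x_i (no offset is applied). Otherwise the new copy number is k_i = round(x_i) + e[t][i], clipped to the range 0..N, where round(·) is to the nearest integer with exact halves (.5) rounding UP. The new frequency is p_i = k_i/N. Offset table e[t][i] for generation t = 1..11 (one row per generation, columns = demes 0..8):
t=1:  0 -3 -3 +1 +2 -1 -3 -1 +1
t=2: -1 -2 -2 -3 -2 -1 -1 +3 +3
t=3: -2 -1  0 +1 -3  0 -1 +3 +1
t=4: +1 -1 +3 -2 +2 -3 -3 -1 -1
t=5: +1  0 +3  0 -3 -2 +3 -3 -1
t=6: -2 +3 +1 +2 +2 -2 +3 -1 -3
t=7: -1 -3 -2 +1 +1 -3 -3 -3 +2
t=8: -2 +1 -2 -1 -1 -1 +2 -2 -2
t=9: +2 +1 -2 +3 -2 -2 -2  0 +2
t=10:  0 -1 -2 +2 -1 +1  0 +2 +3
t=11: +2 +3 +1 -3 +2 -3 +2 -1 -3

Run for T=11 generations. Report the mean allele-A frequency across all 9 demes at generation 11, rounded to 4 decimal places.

t=0: k=[0 0 0 4 0 0 0 0 0]
t=1: x=[0.0000 0.0000 0.6000 2.8000 0.6000 0.0000 0.0000 0.0000 0.0000] k=[0 0 0 4 3 0 0 0 0]
t=2: x=[0.0000 0.0000 0.6000 3.2500 2.7000 0.4500 0.0000 0.0000 0.0000] k=[0 0 0 0 1 0 0 0 0]
t=3: x=[0.0000 0.0000 0.0000 0.1500 0.7000 0.1500 0.0000 0.0000 0.0000] k=[0 0 0 1 0 0 0 0 0]
t=4: x=[0.0000 0.0000 0.1500 0.7000 0.1500 0.0000 0.0000 0.0000 0.0000] k=[0 0 3 0 2 0 0 0 0]
t=5: x=[0.0000 0.4500 2.1000 0.7500 1.4000 0.3000 0.0000 0.0000 0.0000] k=[0 0 5 1 0 0 0 0 0]
t=6: x=[0.0000 0.7500 3.6500 1.4500 0.1500 0.0000 0.0000 0.0000 0.0000] k=[0 4 5 3 2 0 0 0 0]
t=7: x=[0.6000 3.5500 4.5500 3.1500 1.8500 0.3000 0.0000 0.0000 0.0000] k=[0 1 3 4 3 0 0 0 0]
t=8: x=[0.1500 1.1500 2.8500 3.7000 2.7000 0.4500 0.0000 0.0000 0.0000] k=[0 2 1 3 2 0 0 0 0]
t=9: x=[0.3000 1.5500 1.4500 2.5500 1.8500 0.3000 0.0000 0.0000 0.0000] k=[2 3 0 6 0 0 0 0 0]
t=10: x=[2.1500 2.4000 1.3500 4.2000 0.9000 0.0000 0.0000 0.0000 0.0000] k=[2 1 0 6 0 0 0 0 0]
t=11: x=[1.8500 1.0000 1.0500 4.2000 0.9000 0.0000 0.0000 0.0000 0.0000] k=[4 4 2 1 3 0 0 0 0]

0.0576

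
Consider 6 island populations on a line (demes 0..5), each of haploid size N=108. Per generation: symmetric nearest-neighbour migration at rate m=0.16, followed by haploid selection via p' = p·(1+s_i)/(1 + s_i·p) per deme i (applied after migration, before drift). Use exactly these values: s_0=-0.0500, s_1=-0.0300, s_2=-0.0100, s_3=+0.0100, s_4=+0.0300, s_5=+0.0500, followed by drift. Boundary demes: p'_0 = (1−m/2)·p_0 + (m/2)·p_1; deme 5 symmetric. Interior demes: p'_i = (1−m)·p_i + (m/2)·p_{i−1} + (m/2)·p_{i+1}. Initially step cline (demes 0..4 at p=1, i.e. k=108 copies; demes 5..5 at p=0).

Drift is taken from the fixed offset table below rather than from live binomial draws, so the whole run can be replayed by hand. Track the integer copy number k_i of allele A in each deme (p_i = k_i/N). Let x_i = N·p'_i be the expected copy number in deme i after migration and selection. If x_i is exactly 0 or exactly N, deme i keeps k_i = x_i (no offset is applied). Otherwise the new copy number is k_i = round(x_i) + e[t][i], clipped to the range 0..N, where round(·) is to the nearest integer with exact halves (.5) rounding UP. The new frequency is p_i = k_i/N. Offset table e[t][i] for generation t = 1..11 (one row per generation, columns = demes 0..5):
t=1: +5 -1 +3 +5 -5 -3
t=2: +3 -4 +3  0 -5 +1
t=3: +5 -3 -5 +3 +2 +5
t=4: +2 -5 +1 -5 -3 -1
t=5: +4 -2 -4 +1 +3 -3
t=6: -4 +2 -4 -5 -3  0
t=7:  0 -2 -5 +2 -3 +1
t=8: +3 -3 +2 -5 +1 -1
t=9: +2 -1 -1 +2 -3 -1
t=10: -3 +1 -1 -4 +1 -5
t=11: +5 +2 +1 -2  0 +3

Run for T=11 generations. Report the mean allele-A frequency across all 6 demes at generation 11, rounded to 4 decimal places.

0.7747

t=0: k=[108 108 108 108 108 0]
t=1: x=[108.0000 108.0000 108.0000 108.0000 99.5921 9.0359] k=[108 108 108 108 95 6]
t=2: x=[108.0000 108.0000 108.0000 106.9702 89.3799 13.6928] k=[108 108 108 107 84 15]
t=3: x=[108.0000 108.0000 107.9192 105.2666 80.9241 21.3432] k=[108 108 103 108 83 26]
t=4: x=[108.0000 107.5877 103.7592 105.6232 81.0424 31.6403] k=[108 103 105 101 78 31]
t=5: x=[107.5790 103.4285 104.4860 99.5578 76.7406 35.9200] k=[108 101 100 101 80 33]
t=6: x=[107.4107 101.2909 100.0866 99.3198 78.5573 37.9521] k=[103 103 96 94 76 38]
t=7: x=[102.7496 102.2772 96.2955 92.8501 75.0803 42.2885] k=[103 100 91 95 72 43]
t=8: x=[102.4983 99.2789 91.9028 92.9692 72.2306 46.6081] k=[105 96 94 88 73 46]
t=9: x=[104.0913 96.2447 93.5547 87.4461 72.7455 49.4651] k=[106 95 93 89 70 48]
t=10: x=[104.9727 95.3846 92.7086 87.9629 70.4869 51.0715] k=[102 96 92 84 71 46]
t=11: x=[101.2004 95.8351 91.5403 83.7874 70.7644 49.3043] k=[106 98 93 82 71 52]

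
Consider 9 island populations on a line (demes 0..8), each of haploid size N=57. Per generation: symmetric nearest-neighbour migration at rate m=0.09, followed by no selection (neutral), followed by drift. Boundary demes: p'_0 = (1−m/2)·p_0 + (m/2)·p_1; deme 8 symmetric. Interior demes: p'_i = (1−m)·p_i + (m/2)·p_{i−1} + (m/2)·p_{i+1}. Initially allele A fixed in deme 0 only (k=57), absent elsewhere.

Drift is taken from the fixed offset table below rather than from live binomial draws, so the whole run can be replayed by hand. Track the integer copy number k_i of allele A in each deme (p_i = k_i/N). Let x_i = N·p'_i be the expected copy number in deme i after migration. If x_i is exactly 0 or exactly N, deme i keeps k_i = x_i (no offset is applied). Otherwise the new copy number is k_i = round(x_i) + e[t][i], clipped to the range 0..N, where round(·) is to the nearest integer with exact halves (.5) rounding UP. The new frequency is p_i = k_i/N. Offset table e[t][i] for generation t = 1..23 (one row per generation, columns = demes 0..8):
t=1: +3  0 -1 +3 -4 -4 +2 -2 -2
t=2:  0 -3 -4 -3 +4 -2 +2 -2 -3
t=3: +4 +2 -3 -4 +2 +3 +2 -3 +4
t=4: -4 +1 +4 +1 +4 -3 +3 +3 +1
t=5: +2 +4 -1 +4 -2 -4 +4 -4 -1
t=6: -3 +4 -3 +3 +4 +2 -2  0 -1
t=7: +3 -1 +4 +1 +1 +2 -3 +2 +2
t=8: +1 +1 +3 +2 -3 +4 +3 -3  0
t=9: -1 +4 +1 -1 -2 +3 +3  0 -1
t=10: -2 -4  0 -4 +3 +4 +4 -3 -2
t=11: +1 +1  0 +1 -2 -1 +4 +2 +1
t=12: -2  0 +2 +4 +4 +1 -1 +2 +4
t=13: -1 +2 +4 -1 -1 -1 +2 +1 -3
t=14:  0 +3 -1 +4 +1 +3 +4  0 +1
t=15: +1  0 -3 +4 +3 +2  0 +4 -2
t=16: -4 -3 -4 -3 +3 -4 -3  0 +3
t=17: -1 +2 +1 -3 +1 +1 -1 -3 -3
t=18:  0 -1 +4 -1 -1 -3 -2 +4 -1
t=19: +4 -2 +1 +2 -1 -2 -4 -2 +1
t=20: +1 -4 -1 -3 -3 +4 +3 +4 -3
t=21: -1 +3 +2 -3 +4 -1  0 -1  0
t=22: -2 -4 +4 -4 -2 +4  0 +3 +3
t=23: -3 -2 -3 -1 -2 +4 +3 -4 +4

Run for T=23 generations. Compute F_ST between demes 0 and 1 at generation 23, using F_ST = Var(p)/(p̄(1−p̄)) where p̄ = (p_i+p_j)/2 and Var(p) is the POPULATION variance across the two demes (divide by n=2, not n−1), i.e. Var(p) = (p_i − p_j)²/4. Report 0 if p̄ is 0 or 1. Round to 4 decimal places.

0.0316

t=0: k=[57 0 0 0 0 0 0 0 0]
t=1: x=[54.4350 2.5650 0.0000 0.0000 0.0000 0.0000 0.0000 0.0000 0.0000] k=[57 3 0 0 0 0 0 0 0]
t=2: x=[54.5700 5.2950 0.1350 0.0000 0.0000 0.0000 0.0000 0.0000 0.0000] k=[55 2 0 0 0 0 0 0 0]
t=3: x=[52.6150 4.2950 0.0900 0.0000 0.0000 0.0000 0.0000 0.0000 0.0000] k=[57 6 0 0 0 0 0 0 0]
t=4: x=[54.7050 8.0250 0.2700 0.0000 0.0000 0.0000 0.0000 0.0000 0.0000] k=[51 9 4 0 0 0 0 0 0]
t=5: x=[49.1100 10.6650 4.0450 0.1800 0.0000 0.0000 0.0000 0.0000 0.0000] k=[51 15 3 4 0 0 0 0 0]
t=6: x=[49.3800 16.0800 3.5850 3.7750 0.1800 0.0000 0.0000 0.0000 0.0000] k=[46 20 1 7 4 0 0 0 0]
t=7: x=[44.8300 20.3150 2.1250 6.5950 3.9550 0.1800 0.0000 0.0000 0.0000] k=[48 19 6 8 5 2 0 0 0]
t=8: x=[46.6950 19.7200 6.6750 7.7750 5.0000 2.0450 0.0900 0.0000 0.0000] k=[48 21 10 10 2 6 3 0 0]
t=9: x=[46.7850 21.7200 10.4950 9.6400 2.5400 5.6850 3.0000 0.1350 0.0000] k=[46 26 11 9 1 9 6 0 0]
t=10: x=[45.1000 26.2250 11.5850 8.7300 1.7200 8.5050 5.8650 0.2700 0.0000] k=[43 22 12 5 5 13 10 0 0]
t=11: x=[42.0550 22.4950 12.1350 5.3150 5.3600 12.5050 9.6850 0.4500 0.0000] k=[43 23 12 6 3 12 14 2 0]
t=12: x=[42.1000 23.4050 12.2250 6.1350 3.5400 11.6850 13.3700 2.4500 0.0900] k=[40 23 14 10 8 13 12 4 4]
t=13: x=[39.2350 23.3600 14.2250 10.0900 8.3150 12.7300 11.6850 4.3600 4.0000] k=[38 25 18 9 7 12 14 5 1]
t=14: x=[37.4150 25.2700 17.9100 9.3150 7.3150 11.8650 13.5050 5.2250 1.1800] k=[37 28 17 13 8 15 18 5 2]
t=15: x=[36.5950 27.9100 17.3150 12.9550 8.5400 14.8200 17.2800 5.4500 2.1350] k=[38 28 14 17 12 17 17 9 0]
t=16: x=[37.5500 27.8200 14.7650 16.6400 12.4500 16.7750 16.6400 8.9550 0.4050] k=[34 25 11 14 15 13 14 9 3]
t=17: x=[33.5950 24.7750 11.7650 13.9100 14.8650 13.1350 13.7300 8.9550 3.2700] k=[33 27 13 11 16 14 13 6 0]
t=18: x=[32.7300 26.6400 13.5400 11.3150 15.6850 14.0450 12.7300 6.0450 0.2700] k=[33 26 18 10 15 11 11 10 0]
t=19: x=[32.6850 25.9550 18.0000 10.5850 14.5950 11.1800 10.9550 9.5950 0.4500] k=[37 24 19 13 14 9 7 8 1]
t=20: x=[36.4150 24.3600 18.9550 13.3150 13.7300 9.1350 7.1350 7.6400 1.3150] k=[37 20 18 10 11 13 10 12 0]
t=21: x=[36.2350 20.6750 17.7300 10.4050 11.0450 12.7750 10.2250 11.3700 0.5400] k=[35 24 20 7 15 12 10 10 1]
t=22: x=[34.5050 24.3150 19.5950 7.9450 14.5050 12.0450 10.0900 9.5950 1.4050] k=[33 20 24 4 13 16 10 13 4]
t=23: x=[32.4150 20.7650 22.9200 5.3050 12.7300 15.5950 10.4050 12.4600 4.4050] k=[29 19 20 4 11 20 13 8 8]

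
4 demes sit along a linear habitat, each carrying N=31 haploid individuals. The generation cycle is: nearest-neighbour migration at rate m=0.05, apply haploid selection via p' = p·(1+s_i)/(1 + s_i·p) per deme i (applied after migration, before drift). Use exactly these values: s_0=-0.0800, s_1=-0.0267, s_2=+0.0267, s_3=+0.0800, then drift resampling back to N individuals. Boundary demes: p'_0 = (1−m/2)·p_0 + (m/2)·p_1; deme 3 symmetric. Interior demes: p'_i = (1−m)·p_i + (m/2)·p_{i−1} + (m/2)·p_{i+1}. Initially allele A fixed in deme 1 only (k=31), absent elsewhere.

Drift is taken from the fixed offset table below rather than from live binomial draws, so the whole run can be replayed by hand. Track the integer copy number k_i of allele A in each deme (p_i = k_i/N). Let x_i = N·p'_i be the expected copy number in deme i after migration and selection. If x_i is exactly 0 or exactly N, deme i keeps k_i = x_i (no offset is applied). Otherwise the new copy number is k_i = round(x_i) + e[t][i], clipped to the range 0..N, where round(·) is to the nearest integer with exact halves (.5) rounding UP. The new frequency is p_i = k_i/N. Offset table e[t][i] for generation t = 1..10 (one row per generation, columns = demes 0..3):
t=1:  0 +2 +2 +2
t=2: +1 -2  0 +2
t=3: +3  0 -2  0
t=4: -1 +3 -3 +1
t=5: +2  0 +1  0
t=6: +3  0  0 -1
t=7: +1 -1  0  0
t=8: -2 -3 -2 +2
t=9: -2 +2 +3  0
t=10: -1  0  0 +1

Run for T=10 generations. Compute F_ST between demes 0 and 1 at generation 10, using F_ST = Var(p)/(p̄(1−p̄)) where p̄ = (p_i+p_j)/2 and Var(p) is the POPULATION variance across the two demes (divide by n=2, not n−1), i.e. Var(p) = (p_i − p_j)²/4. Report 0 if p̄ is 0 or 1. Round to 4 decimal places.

0.2381

t=0: k=[0 31 0 0]
t=1: x=[0.7144 29.4097 0.7952 0.0000] k=[1 31 3 0]
t=2: x=[1.6173 29.5121 3.7102 0.0810] k=[3 28 4 2]
t=3: x=[3.3665 26.6753 4.6532 2.2023] k=[6 27 3 2]
t=4: x=[6.1058 25.7582 3.6592 2.1756] k=[5 29 1 3]
t=5: x=[5.2275 27.6193 1.7940 3.1619] k=[7 28 3 3]
t=6: x=[7.0601 26.7518 3.7102 3.2151] k=[10 27 4 2]
t=7: x=[9.8562 25.8855 4.6278 2.2023] k=[11 25 5 2]
t=8: x=[10.7571 24.0045 5.5439 2.2291] k=[9 21 4 4]
t=9: x=[8.7664 20.0844 4.5259 4.2759] k=[7 22 8 4]
t=10: x=[6.9166 21.0935 8.4105 4.3816] k=[6 21 8 5]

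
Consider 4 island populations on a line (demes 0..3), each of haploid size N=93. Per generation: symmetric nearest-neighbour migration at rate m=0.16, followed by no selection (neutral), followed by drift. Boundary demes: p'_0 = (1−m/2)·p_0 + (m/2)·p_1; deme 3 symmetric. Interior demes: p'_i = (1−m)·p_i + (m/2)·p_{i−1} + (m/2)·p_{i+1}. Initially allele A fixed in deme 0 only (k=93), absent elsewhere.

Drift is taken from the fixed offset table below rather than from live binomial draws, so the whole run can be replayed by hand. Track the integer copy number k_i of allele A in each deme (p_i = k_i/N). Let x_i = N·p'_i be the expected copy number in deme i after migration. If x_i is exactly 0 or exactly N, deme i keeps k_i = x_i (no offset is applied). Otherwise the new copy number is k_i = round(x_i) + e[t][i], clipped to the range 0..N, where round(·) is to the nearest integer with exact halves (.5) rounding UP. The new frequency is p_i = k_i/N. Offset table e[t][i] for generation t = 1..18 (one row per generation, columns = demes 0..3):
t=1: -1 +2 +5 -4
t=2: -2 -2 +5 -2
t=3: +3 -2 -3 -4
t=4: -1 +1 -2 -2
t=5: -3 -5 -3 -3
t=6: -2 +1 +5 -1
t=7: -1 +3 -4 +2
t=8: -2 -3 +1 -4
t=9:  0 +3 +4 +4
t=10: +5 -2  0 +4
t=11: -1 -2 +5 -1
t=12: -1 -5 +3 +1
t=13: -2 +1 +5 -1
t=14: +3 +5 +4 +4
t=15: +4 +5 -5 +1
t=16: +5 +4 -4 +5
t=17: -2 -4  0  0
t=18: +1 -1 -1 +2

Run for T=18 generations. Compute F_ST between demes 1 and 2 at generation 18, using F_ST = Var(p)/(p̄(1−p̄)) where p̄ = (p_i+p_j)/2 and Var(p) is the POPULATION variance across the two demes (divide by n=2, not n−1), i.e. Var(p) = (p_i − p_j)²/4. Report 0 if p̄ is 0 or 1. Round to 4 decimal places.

0.0202

t=0: k=[93 0 0 0]
t=1: x=[85.5600 7.4400 0.0000 0.0000] k=[85 9 0 0]
t=2: x=[78.9200 14.3600 0.7200 0.0000] k=[77 12 6 0]
t=3: x=[71.8000 16.7200 6.0000 0.4800] k=[75 15 3 0]
t=4: x=[70.2000 18.8400 3.7200 0.2400] k=[69 20 2 0]
t=5: x=[65.0800 22.4800 3.2800 0.1600] k=[62 17 0 0]
t=6: x=[58.4000 19.2400 1.3600 0.0000] k=[56 20 6 0]
t=7: x=[53.1200 21.7600 6.6400 0.4800] k=[52 25 3 2]
t=8: x=[49.8400 25.4000 4.6800 2.0800] k=[48 22 6 0]
t=9: x=[45.9200 22.8000 6.8000 0.4800] k=[46 26 11 4]
t=10: x=[44.4000 26.4000 11.6400 4.5600] k=[49 24 12 9]
t=11: x=[47.0000 25.0400 12.7200 9.2400] k=[46 23 18 8]
t=12: x=[44.1600 24.4400 17.6000 8.8000] k=[43 19 21 10]
t=13: x=[41.0800 21.0800 19.9600 10.8800] k=[39 22 25 10]
t=14: x=[37.6400 23.6000 23.5600 11.2000] k=[41 29 28 15]
t=15: x=[40.0400 29.8800 27.0400 16.0400] k=[44 35 22 17]
t=16: x=[43.2800 34.6800 22.6400 17.4000] k=[48 39 19 22]
t=17: x=[47.2800 38.1200 20.8400 21.7600] k=[45 34 21 22]
t=18: x=[44.1200 33.8400 22.1200 21.9200] k=[45 33 21 24]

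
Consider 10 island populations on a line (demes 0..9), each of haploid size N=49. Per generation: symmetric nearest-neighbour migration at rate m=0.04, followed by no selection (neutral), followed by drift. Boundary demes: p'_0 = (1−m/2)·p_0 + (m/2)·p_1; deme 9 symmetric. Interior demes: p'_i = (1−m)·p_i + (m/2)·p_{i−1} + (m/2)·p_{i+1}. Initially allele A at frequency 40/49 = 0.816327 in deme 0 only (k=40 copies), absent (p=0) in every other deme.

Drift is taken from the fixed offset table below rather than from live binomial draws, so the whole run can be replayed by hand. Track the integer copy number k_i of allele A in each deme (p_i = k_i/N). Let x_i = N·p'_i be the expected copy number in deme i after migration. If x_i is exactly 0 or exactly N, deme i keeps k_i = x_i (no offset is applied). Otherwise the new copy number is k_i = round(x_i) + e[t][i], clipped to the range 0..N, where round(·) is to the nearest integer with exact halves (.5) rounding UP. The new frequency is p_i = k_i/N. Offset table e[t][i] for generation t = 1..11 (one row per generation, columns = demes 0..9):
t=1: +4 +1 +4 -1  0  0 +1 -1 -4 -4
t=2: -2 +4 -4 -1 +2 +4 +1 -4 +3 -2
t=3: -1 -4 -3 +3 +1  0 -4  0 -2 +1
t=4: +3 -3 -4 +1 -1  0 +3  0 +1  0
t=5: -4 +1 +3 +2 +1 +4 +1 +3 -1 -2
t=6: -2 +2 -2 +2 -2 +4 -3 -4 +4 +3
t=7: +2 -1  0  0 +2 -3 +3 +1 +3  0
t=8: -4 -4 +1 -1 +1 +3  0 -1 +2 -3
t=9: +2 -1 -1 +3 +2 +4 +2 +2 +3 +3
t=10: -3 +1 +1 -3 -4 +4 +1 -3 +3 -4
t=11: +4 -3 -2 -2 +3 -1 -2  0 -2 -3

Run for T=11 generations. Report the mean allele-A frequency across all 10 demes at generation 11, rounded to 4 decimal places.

0.0939

t=0: k=[40 0 0 0 0 0 0 0 0 0]
t=1: x=[39.2000 0.8000 0.0000 0.0000 0.0000 0.0000 0.0000 0.0000 0.0000 0.0000] k=[43 2 0 0 0 0 0 0 0 0]
t=2: x=[42.1800 2.7800 0.0400 0.0000 0.0000 0.0000 0.0000 0.0000 0.0000 0.0000] k=[40 7 0 0 0 0 0 0 0 0]
t=3: x=[39.3400 7.5200 0.1400 0.0000 0.0000 0.0000 0.0000 0.0000 0.0000 0.0000] k=[38 4 0 0 0 0 0 0 0 0]
t=4: x=[37.3200 4.6000 0.0800 0.0000 0.0000 0.0000 0.0000 0.0000 0.0000 0.0000] k=[40 2 0 0 0 0 0 0 0 0]
t=5: x=[39.2400 2.7200 0.0400 0.0000 0.0000 0.0000 0.0000 0.0000 0.0000 0.0000] k=[35 4 3 0 0 0 0 0 0 0]
t=6: x=[34.3800 4.6000 2.9600 0.0600 0.0000 0.0000 0.0000 0.0000 0.0000 0.0000] k=[32 7 1 2 0 0 0 0 0 0]
t=7: x=[31.5000 7.3800 1.1400 1.9400 0.0400 0.0000 0.0000 0.0000 0.0000 0.0000] k=[34 6 1 2 2 0 0 0 0 0]
t=8: x=[33.4400 6.4600 1.1200 1.9800 1.9600 0.0400 0.0000 0.0000 0.0000 0.0000] k=[29 2 2 1 3 3 0 0 0 0]
t=9: x=[28.4600 2.5400 1.9800 1.0600 2.9600 2.9400 0.0600 0.0000 0.0000 0.0000] k=[30 2 1 4 5 7 2 0 0 0]
t=10: x=[29.4400 2.5400 1.0800 3.9600 5.0200 6.8600 2.0600 0.0400 0.0000 0.0000] k=[26 4 2 1 1 11 3 0 0 0]
t=11: x=[25.5600 4.4000 2.0200 1.0200 1.2000 10.6400 3.1000 0.0600 0.0000 0.0000] k=[30 1 0 0 4 10 1 0 0 0]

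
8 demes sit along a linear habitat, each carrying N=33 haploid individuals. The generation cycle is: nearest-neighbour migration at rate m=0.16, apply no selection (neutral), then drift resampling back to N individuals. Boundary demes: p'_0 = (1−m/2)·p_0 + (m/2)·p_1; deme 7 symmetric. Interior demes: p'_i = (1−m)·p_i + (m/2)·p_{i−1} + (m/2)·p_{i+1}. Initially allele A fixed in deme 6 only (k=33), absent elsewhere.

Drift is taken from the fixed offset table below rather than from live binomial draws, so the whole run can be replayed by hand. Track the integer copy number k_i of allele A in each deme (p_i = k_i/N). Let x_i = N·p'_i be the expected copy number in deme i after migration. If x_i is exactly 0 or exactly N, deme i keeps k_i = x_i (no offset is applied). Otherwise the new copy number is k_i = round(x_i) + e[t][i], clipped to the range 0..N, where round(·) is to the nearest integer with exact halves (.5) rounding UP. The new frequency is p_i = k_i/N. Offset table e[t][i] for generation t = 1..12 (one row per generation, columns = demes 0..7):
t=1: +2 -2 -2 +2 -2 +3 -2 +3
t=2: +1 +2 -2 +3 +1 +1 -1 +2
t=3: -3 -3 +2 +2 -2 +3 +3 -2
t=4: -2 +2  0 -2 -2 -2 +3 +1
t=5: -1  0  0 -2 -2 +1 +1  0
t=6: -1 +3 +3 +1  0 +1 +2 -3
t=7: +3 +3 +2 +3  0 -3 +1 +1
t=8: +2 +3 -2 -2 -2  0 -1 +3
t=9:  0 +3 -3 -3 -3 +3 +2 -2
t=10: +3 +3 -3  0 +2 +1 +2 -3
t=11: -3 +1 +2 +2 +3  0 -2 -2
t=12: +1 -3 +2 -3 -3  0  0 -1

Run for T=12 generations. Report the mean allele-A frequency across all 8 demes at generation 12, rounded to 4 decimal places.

0.1742

t=0: k=[0 0 0 0 0 0 33 0]
t=1: x=[0.0000 0.0000 0.0000 0.0000 0.0000 2.6400 27.7200 2.6400] k=[0 0 0 0 0 6 26 6]
t=2: x=[0.0000 0.0000 0.0000 0.0000 0.4800 7.1200 22.8000 7.6000] k=[0 0 0 0 1 8 22 10]
t=3: x=[0.0000 0.0000 0.0000 0.0800 1.4800 8.5600 19.9200 10.9600] k=[0 0 0 2 0 12 23 9]
t=4: x=[0.0000 0.0000 0.1600 1.6800 1.1200 11.9200 21.0000 10.1200] k=[0 0 0 0 0 10 24 11]
t=5: x=[0.0000 0.0000 0.0000 0.0000 0.8000 10.3200 21.8400 12.0400] k=[0 0 0 0 0 11 23 12]
t=6: x=[0.0000 0.0000 0.0000 0.0000 0.8800 11.0800 21.1600 12.8800] k=[0 0 0 0 1 12 23 10]
t=7: x=[0.0000 0.0000 0.0000 0.0800 1.8000 12.0000 21.0800 11.0400] k=[0 0 0 3 2 9 22 12]
t=8: x=[0.0000 0.0000 0.2400 2.6800 2.6400 9.4800 20.1600 12.8000] k=[0 0 0 1 1 9 19 16]
t=9: x=[0.0000 0.0000 0.0800 0.9200 1.6400 9.1600 17.9600 16.2400] k=[0 0 0 0 0 12 20 14]
t=10: x=[0.0000 0.0000 0.0000 0.0000 0.9600 11.6800 18.8800 14.4800] k=[0 0 0 0 3 13 21 11]
t=11: x=[0.0000 0.0000 0.0000 0.2400 3.5600 12.8400 19.5600 11.8000] k=[0 0 0 2 7 13 18 10]
t=12: x=[0.0000 0.0000 0.1600 2.2400 7.0800 12.9200 16.9600 10.6400] k=[0 0 2 0 4 13 17 10]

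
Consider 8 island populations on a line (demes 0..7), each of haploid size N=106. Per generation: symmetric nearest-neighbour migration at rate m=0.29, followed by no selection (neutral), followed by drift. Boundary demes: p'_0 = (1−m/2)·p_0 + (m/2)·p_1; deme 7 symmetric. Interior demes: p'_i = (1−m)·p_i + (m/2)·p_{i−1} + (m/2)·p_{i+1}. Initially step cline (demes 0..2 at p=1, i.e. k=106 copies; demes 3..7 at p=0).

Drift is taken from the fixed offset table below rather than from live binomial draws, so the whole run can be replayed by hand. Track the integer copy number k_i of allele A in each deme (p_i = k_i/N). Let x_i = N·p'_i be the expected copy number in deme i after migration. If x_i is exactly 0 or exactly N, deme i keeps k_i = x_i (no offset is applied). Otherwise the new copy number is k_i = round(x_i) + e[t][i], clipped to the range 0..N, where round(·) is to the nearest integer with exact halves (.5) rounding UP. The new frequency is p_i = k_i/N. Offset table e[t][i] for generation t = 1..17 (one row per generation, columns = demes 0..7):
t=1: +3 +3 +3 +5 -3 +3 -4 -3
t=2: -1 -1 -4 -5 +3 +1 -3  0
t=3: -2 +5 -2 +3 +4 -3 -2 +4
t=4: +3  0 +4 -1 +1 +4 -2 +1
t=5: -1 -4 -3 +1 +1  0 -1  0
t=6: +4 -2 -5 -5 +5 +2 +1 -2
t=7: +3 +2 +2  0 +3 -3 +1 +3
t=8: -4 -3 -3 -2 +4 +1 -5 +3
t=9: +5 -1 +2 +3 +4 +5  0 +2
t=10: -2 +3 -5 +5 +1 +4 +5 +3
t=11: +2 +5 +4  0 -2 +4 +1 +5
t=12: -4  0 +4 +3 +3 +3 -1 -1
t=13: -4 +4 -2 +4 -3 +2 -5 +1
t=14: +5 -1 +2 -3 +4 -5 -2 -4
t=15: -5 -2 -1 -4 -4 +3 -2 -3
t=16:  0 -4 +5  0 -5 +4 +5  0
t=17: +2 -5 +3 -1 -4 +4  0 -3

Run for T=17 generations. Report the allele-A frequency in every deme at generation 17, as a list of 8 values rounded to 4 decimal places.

t=0: k=[106 106 106 0 0 0 0 0]
t=1: x=[106.0000 106.0000 90.6300 15.3700 0.0000 0.0000 0.0000 0.0000] k=[106 106 94 20 0 0 0 0]
t=2: x=[106.0000 104.2600 85.0100 27.8300 2.9000 0.0000 0.0000 0.0000] k=[106 103 81 23 6 0 0 0]
t=3: x=[105.5650 100.2450 75.7800 28.9450 7.5950 0.8700 0.0000 0.0000] k=[104 105 74 32 12 0 0 0]
t=4: x=[104.1450 100.3600 72.4050 35.1900 13.1600 1.7400 0.0000 0.0000] k=[106 100 76 34 14 6 0 0]
t=5: x=[105.1300 97.3900 73.3900 37.1900 15.7400 6.2900 0.8700 0.0000] k=[104 93 70 38 17 6 0 0]
t=6: x=[102.4050 91.2600 68.6950 39.5950 18.4500 6.7250 0.8700 0.0000] k=[106 89 64 35 23 9 2 0]
t=7: x=[103.5350 87.8400 63.4200 37.4650 22.7100 10.0150 2.7250 0.2900] k=[106 90 65 37 26 7 4 3]
t=8: x=[103.6800 88.6950 64.5650 39.4650 24.8400 9.3200 4.2900 3.1450] k=[100 86 62 37 29 10 0 6]
t=9: x=[97.9700 84.5500 61.8550 39.4650 27.4050 11.3050 2.3200 5.1300] k=[103 84 64 42 31 16 2 7]
t=10: x=[100.2450 83.8550 63.7100 43.5950 30.4200 16.1450 4.7550 6.2750] k=[98 87 59 49 31 20 10 9]
t=11: x=[96.4050 84.5350 61.6100 47.8400 32.0150 20.1450 11.3050 9.1450] k=[98 90 66 48 30 24 12 14]
t=12: x=[96.8400 87.6800 66.8700 48.0000 31.7400 23.1300 14.0300 13.7100] k=[93 88 71 51 35 26 13 13]
t=13: x=[92.2750 86.2600 70.5650 51.5800 36.0150 25.4200 14.8850 13.0000] k=[88 90 69 56 33 27 10 14]
t=14: x=[88.2900 86.6650 70.1600 54.5500 35.4650 25.4050 13.0450 13.4200] k=[93 86 72 52 39 20 11 9]
t=15: x=[91.9850 84.9850 71.1300 53.0150 38.1300 21.4500 12.0150 9.2900] k=[87 83 70 49 34 24 10 6]
t=16: x=[86.4200 81.6950 68.8400 49.8700 34.7250 23.4200 11.4500 6.5800] k=[86 78 74 50 30 27 16 7]
t=17: x=[84.8400 78.5800 71.1000 50.5800 32.4650 25.8400 16.2900 8.3050] k=[87 74 74 50 28 30 16 5]

[0.8208, 0.6981, 0.6981, 0.4717, 0.2642, 0.2830, 0.1509, 0.0472]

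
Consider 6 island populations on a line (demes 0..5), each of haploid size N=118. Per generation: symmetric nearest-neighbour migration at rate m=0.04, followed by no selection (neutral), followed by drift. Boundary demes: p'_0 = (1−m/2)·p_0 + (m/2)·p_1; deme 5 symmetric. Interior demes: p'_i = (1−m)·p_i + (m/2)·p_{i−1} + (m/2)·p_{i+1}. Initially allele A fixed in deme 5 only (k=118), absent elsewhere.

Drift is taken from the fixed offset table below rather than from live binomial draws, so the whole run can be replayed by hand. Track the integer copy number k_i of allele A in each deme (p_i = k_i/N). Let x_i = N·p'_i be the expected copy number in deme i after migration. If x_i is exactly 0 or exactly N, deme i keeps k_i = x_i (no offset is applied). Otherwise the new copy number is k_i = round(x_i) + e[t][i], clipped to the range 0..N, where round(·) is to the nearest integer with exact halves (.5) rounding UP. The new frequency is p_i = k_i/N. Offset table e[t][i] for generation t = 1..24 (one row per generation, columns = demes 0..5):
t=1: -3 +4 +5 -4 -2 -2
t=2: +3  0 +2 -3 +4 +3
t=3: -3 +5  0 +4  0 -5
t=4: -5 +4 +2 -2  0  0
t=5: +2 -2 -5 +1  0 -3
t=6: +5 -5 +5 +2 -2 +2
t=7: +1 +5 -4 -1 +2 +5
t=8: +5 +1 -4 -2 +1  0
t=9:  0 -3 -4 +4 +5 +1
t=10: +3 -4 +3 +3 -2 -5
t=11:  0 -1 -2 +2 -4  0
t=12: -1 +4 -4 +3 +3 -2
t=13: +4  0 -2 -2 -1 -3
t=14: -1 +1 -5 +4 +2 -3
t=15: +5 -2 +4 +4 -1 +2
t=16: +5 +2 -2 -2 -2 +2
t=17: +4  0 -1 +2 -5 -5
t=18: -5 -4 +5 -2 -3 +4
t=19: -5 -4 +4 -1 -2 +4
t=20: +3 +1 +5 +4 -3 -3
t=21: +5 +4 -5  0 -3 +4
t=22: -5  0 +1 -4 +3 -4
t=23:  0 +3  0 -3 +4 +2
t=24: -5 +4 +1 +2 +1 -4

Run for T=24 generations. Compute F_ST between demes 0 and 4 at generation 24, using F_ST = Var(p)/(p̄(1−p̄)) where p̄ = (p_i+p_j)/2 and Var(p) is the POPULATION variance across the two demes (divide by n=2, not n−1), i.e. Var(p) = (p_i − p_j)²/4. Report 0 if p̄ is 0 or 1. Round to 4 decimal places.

0.0293

t=0: k=[0 0 0 0 0 118]
t=1: x=[0.0000 0.0000 0.0000 0.0000 2.3600 115.6400] k=[0 0 0 0 0 114]
t=2: x=[0.0000 0.0000 0.0000 0.0000 2.2800 111.7200] k=[0 0 0 0 6 115]
t=3: x=[0.0000 0.0000 0.0000 0.1200 8.0600 112.8200] k=[0 0 0 4 8 108]
t=4: x=[0.0000 0.0000 0.0800 4.0000 9.9200 106.0000] k=[0 0 2 2 10 106]
t=5: x=[0.0000 0.0400 1.9600 2.1600 11.7600 104.0800] k=[0 0 0 3 12 101]
t=6: x=[0.0000 0.0000 0.0600 3.1200 13.6000 99.2200] k=[0 0 5 5 12 101]
t=7: x=[0.0000 0.1000 4.9000 5.1400 13.6400 99.2200] k=[0 5 1 4 16 104]
t=8: x=[0.1000 4.8200 1.1400 4.1800 17.5200 102.2400] k=[5 6 0 2 19 102]
t=9: x=[5.0200 5.8600 0.1600 2.3000 20.3200 100.3400] k=[5 3 0 6 25 101]
t=10: x=[4.9600 2.9800 0.1800 6.2600 26.1400 99.4800] k=[8 0 3 9 24 94]
t=11: x=[7.8400 0.2200 3.0600 9.1800 25.1000 92.6000] k=[8 0 1 11 21 93]
t=12: x=[7.8400 0.1800 1.1800 11.0000 22.2400 91.5600] k=[7 4 0 14 25 90]
t=13: x=[6.9400 3.9800 0.3600 13.9400 26.0800 88.7000] k=[11 4 0 12 25 86]
t=14: x=[10.8600 4.0600 0.3200 12.0200 25.9600 84.7800] k=[10 5 0 16 28 82]
t=15: x=[9.9000 5.0000 0.4200 15.9200 28.8400 80.9200] k=[15 3 4 20 28 83]
t=16: x=[14.7600 3.2600 4.3000 19.8400 28.9400 81.9000] k=[20 5 2 18 27 84]
t=17: x=[19.7000 5.2400 2.3800 17.8600 27.9600 82.8600] k=[24 5 1 20 23 78]
t=18: x=[23.6200 5.3000 1.4600 19.6800 24.0400 76.9000] k=[19 1 6 18 21 81]
t=19: x=[18.6400 1.4600 6.1400 17.8200 22.1400 79.8000] k=[14 0 10 17 20 84]
t=20: x=[13.7200 0.4800 9.9400 16.9200 21.2200 82.7200] k=[17 1 15 21 18 80]
t=21: x=[16.6800 1.6000 14.8400 20.8200 19.3000 78.7600] k=[22 6 10 21 16 83]
t=22: x=[21.6800 6.4000 10.1400 20.6800 17.4400 81.6600] k=[17 6 11 17 20 78]
t=23: x=[16.7800 6.3200 11.0200 16.9400 21.1000 76.8400] k=[17 9 11 14 25 79]
t=24: x=[16.8400 9.2000 11.0200 14.1600 25.8600 77.9200] k=[12 13 12 16 27 74]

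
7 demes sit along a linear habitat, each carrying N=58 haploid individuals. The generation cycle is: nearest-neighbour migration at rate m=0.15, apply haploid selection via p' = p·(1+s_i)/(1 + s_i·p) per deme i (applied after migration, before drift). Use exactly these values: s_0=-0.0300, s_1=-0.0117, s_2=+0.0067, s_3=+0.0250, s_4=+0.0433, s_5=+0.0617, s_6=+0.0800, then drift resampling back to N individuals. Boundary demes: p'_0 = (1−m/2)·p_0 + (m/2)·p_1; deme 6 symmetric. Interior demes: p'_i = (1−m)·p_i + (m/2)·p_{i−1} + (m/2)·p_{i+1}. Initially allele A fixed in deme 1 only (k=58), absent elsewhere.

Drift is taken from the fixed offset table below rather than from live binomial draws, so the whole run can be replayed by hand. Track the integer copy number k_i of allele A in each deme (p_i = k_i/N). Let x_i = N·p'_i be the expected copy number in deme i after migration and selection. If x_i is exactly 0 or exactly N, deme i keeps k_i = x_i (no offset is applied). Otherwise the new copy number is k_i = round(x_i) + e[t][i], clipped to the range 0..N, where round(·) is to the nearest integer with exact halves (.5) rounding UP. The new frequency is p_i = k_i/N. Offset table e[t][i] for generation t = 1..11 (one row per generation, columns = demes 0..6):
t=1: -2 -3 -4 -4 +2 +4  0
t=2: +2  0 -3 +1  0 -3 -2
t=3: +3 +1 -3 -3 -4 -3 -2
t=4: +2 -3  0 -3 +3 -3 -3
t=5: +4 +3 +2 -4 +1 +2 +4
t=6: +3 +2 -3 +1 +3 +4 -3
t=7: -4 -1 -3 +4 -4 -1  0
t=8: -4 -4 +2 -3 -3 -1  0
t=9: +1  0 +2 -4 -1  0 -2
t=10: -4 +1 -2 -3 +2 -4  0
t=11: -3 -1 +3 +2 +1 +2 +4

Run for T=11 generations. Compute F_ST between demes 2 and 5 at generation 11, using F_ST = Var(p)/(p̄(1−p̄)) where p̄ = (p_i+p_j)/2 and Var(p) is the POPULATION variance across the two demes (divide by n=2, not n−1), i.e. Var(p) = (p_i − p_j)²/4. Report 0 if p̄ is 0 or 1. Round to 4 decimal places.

t=0: k=[0 58 0 0 0 0 0]
t=1: x=[4.2290 49.2126 4.3769 0.0000 0.0000 0.0000 0.0000] k=[2 46 0 0 0 0 0]
t=2: x=[5.1551 39.1004 3.4717 0.0000 0.0000 0.0000 0.0000] k=[7 39 0 0 0 0 0]
t=3: x=[9.1625 33.5086 2.9436 0.0000 0.0000 0.0000 0.0000] k=[12 35 0 0 0 0 0]
t=4: x=[13.4084 30.4798 2.6418 0.0000 0.0000 0.0000 0.0000] k=[15 27 3 0 0 0 0]
t=5: x=[15.5509 24.1340 4.6032 0.2306 0.0000 0.0000 0.0000] k=[20 27 7 0 0 0 0]
t=6: x=[20.1229 24.8078 8.0210 0.5380 0.0000 0.0000 0.0000] k=[23 27 5 2 0 0 0]
t=7: x=[22.8767 24.8827 6.4633 2.1250 0.1565 0.0000 0.0000] k=[19 24 3 6 0 0 0]
t=8: x=[18.9840 21.8894 4.8295 5.4456 0.4693 0.0000 0.0000] k=[15 18 7 2 0 0 0]
t=9: x=[14.8855 16.8092 7.4935 2.2784 0.1565 0.0000 0.0000] k=[16 17 9 0 0 0 0]
t=10: x=[15.7235 16.1873 8.9755 0.6917 0.0000 0.0000 0.0000] k=[12 17 7 0 0 0 0]
t=11: x=[12.0811 15.7397 7.2673 0.5380 0.0000 0.0000 0.0000] k=[9 15 10 3 0 0 0]

0.0943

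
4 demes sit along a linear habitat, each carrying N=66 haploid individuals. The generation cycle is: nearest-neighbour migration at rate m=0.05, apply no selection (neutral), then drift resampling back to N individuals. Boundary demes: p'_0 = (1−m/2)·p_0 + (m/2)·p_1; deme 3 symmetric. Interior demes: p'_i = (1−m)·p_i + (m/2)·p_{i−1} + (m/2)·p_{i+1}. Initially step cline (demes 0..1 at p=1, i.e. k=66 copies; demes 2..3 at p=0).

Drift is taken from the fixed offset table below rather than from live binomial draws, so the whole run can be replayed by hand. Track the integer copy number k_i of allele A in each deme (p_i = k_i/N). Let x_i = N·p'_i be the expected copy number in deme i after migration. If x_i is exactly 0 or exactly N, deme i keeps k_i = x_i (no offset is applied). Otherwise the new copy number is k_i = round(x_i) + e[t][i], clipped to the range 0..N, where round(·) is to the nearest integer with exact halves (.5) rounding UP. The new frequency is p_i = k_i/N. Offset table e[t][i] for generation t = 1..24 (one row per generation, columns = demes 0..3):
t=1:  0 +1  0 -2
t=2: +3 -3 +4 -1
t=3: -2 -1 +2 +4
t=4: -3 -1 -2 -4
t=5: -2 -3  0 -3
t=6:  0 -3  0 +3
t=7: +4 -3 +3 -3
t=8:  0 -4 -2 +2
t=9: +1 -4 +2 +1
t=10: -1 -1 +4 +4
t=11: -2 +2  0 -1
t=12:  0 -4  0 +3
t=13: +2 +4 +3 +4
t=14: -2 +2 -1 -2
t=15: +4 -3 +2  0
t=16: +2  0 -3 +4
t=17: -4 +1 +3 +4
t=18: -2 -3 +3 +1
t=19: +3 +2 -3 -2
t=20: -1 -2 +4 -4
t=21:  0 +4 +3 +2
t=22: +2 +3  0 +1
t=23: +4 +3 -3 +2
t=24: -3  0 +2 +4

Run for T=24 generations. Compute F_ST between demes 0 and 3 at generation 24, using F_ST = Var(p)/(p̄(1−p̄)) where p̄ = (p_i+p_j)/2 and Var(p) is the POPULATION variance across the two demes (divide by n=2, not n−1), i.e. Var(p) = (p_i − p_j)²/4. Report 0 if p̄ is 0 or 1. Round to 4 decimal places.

t=0: k=[66 66 0 0]
t=1: x=[66.0000 64.3500 1.6500 0.0000] k=[66 65 2 0]
t=2: x=[65.9750 63.4500 3.5250 0.0500] k=[66 60 8 0]
t=3: x=[65.8500 58.8500 9.1000 0.2000] k=[64 58 11 4]
t=4: x=[63.8500 56.9750 12.0000 4.1750] k=[61 56 10 0]
t=5: x=[60.8750 54.9750 10.9000 0.2500] k=[59 52 11 0]
t=6: x=[58.8250 51.1500 11.7500 0.2750] k=[59 48 12 3]
t=7: x=[58.7250 47.3750 12.6750 3.2250] k=[63 44 16 0]
t=8: x=[62.5250 43.7750 16.3000 0.4000] k=[63 40 14 2]
t=9: x=[62.4250 39.9250 14.3500 2.3000] k=[63 36 16 3]
t=10: x=[62.3250 36.1750 16.1750 3.3250] k=[61 35 20 7]
t=11: x=[60.3500 35.2750 20.0500 7.3250] k=[58 37 20 6]
t=12: x=[57.4750 37.1000 20.0750 6.3500] k=[57 33 20 9]
t=13: x=[56.4000 33.2750 20.0500 9.2750] k=[58 37 23 13]
t=14: x=[57.4750 37.1750 23.1000 13.2500] k=[55 39 22 11]
t=15: x=[54.6000 38.9750 22.1500 11.2750] k=[59 36 24 11]
t=16: x=[58.4250 36.2750 23.9750 11.3250] k=[60 36 21 15]
t=17: x=[59.4000 36.2250 21.2250 15.1500] k=[55 37 24 19]
t=18: x=[54.5500 37.1250 24.2000 19.1250] k=[53 34 27 20]
t=19: x=[52.5250 34.3000 27.0000 20.1750] k=[56 36 24 18]
t=20: x=[55.5000 36.2000 24.1500 18.1500] k=[55 34 28 14]
t=21: x=[54.4750 34.3750 27.8000 14.3500] k=[54 38 31 16]
t=22: x=[53.6000 38.2250 30.8000 16.3750] k=[56 41 31 17]
t=23: x=[55.6250 41.1250 30.9000 17.3500] k=[60 44 28 19]
t=24: x=[59.6000 44.0000 28.1750 19.2250] k=[57 44 30 23]

0.2779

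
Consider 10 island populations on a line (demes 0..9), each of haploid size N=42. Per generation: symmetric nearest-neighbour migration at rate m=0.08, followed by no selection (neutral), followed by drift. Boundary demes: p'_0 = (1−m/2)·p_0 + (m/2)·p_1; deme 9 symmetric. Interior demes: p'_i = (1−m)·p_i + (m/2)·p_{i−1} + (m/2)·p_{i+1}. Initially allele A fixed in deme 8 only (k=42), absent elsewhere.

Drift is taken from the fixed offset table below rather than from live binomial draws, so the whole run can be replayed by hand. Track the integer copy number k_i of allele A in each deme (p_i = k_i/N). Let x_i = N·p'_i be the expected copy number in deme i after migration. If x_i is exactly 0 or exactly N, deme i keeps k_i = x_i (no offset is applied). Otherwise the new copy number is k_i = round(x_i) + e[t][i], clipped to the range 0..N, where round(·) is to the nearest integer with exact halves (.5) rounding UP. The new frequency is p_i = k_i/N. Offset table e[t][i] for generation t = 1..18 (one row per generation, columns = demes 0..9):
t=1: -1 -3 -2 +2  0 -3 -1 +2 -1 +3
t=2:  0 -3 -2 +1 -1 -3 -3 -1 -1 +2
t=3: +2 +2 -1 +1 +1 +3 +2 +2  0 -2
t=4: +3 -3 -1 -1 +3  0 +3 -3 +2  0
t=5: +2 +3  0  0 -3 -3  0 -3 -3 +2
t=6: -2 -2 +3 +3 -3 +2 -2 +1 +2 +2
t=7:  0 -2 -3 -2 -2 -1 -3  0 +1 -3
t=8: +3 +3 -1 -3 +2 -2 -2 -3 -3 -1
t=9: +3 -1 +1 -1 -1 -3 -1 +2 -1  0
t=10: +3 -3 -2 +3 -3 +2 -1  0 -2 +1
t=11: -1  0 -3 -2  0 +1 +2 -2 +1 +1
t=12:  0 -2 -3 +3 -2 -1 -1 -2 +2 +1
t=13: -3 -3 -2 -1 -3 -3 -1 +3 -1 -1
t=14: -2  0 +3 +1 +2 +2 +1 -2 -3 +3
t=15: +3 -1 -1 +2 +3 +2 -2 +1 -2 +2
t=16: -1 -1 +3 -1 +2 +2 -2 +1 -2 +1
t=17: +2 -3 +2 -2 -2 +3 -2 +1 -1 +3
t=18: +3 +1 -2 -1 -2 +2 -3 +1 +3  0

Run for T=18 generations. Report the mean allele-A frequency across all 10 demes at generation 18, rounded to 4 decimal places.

t=0: k=[0 0 0 0 0 0 0 0 42 0]
t=1: x=[0.0000 0.0000 0.0000 0.0000 0.0000 0.0000 0.0000 1.6800 38.6400 1.6800] k=[0 0 0 0 0 0 0 4 38 5]
t=2: x=[0.0000 0.0000 0.0000 0.0000 0.0000 0.0000 0.1600 5.2000 35.3200 6.3200] k=[0 0 0 0 0 0 0 4 34 8]
t=3: x=[0.0000 0.0000 0.0000 0.0000 0.0000 0.0000 0.1600 5.0400 31.7600 9.0400] k=[0 0 0 0 0 0 2 7 32 7]
t=4: x=[0.0000 0.0000 0.0000 0.0000 0.0000 0.0800 2.1200 7.8000 30.0000 8.0000] k=[0 0 0 0 0 0 5 5 32 8]
t=5: x=[0.0000 0.0000 0.0000 0.0000 0.0000 0.2000 4.8000 6.0800 29.9600 8.9600] k=[0 0 0 0 0 0 5 3 27 11]
t=6: x=[0.0000 0.0000 0.0000 0.0000 0.0000 0.2000 4.7200 4.0400 25.4000 11.6400] k=[0 0 0 0 0 2 3 5 27 14]
t=7: x=[0.0000 0.0000 0.0000 0.0000 0.0800 1.9600 3.0400 5.8000 25.6000 14.5200] k=[0 0 0 0 0 1 0 6 27 12]
t=8: x=[0.0000 0.0000 0.0000 0.0000 0.0400 0.9200 0.2800 6.6000 25.5600 12.6000] k=[0 0 0 0 2 0 0 4 23 12]
t=9: x=[0.0000 0.0000 0.0000 0.0800 1.8400 0.0800 0.1600 4.6000 21.8000 12.4400] k=[0 0 0 0 1 0 0 7 21 12]
t=10: x=[0.0000 0.0000 0.0000 0.0400 0.9200 0.0400 0.2800 7.2800 20.0800 12.3600] k=[0 0 0 3 0 2 0 7 18 13]
t=11: x=[0.0000 0.0000 0.1200 2.7600 0.2000 1.8400 0.3600 7.1600 17.3600 13.2000] k=[0 0 0 1 0 3 2 5 18 14]
t=12: x=[0.0000 0.0000 0.0400 0.9200 0.1600 2.8400 2.1600 5.4000 17.3200 14.1600] k=[0 0 0 4 0 2 1 3 19 15]
t=13: x=[0.0000 0.0000 0.1600 3.6800 0.2400 1.8800 1.1200 3.5600 18.2000 15.1600] k=[0 0 0 3 0 0 0 7 17 14]
t=14: x=[0.0000 0.0000 0.1200 2.7600 0.1200 0.0000 0.2800 7.1200 16.4800 14.1200] k=[0 0 3 4 2 0 1 5 13 17]
t=15: x=[0.0000 0.1200 2.9200 3.8800 2.0000 0.1200 1.1200 5.1600 12.8400 16.8400] k=[0 0 2 6 5 2 0 6 11 19]
t=16: x=[0.0000 0.0800 2.0800 5.8000 4.9200 2.0400 0.3200 5.9600 11.1200 18.6800] k=[0 0 5 5 7 4 0 7 9 20]
t=17: x=[0.0000 0.2000 4.8000 5.0800 6.8000 3.9600 0.4400 6.8000 9.3600 19.5600] k=[0 0 7 3 5 7 0 8 8 23]
t=18: x=[0.0000 0.2800 6.5600 3.2400 5.0000 6.6400 0.6000 7.6800 8.6000 22.4000] k=[0 1 5 2 3 9 0 9 12 22]

0.1500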